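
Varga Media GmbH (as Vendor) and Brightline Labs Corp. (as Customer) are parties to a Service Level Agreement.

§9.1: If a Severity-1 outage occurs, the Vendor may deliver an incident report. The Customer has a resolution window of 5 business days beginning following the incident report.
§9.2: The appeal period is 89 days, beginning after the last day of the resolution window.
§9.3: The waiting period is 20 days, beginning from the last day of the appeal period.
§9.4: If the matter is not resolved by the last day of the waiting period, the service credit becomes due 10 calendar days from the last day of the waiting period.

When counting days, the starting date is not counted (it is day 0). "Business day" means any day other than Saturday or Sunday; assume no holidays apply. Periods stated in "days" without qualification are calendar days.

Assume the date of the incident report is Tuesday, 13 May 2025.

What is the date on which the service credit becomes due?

From Tuesday, 13 May 2025, 5 business days (May 14, May 15, May 16, May 19, May 20, skipping weekends) brings us to Tuesday, 20 May 2025, which is the last day of the resolution window.
The last day of the appeal period: 89 calendar days after 20 May 2025 is 17 August 2025.
The last day of the waiting period: 17 August 2025 + 20 days = 6 September 2025.
The date on which the service credit becomes due: 10 calendar days after 6 September 2025 is 16 September 2025.

16 September 2025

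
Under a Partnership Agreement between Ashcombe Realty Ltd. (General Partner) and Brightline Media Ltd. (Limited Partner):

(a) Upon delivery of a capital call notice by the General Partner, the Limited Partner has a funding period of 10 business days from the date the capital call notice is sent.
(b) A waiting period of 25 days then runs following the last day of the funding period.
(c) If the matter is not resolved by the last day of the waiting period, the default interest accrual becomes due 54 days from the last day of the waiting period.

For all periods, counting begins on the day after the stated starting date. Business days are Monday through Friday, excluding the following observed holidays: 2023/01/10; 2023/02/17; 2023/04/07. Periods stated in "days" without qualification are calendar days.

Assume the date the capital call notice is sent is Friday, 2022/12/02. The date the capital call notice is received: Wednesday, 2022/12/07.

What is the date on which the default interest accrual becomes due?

2023/03/05

The last day of the funding period: counting 10 business days from Friday, 2022/12/02 (Dec 5, Dec 6, Dec 7, Dec 8, Dec 9, Dec 12, Dec 13, Dec 14, Dec 15, Dec 16, skipping weekends) reaches Friday, 2022/12/16.
Adding 25 calendar days to 2022/12/16 gives 2023/01/10, which is the last day of the waiting period.
The date on which the default interest accrual becomes due: 54 calendar days after 2023/01/10 is 2023/03/05.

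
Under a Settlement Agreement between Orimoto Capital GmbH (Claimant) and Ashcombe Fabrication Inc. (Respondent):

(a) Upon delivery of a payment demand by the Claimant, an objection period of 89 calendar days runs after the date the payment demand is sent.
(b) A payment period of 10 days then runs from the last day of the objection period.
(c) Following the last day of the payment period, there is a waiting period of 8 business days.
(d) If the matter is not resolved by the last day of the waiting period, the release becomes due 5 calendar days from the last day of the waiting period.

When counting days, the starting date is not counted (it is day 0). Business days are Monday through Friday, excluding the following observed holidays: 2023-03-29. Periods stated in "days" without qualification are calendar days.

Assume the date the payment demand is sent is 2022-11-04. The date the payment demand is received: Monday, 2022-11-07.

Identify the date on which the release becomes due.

2023-02-27

The last day of the objection period: 2022-11-04 + 89 days = 2023-02-01.
The last day of the payment period: 2023-02-01 + 10 days = 2023-02-11.
The last day of the waiting period: 8 business days after Saturday, 2023-02-11, skipping weekends — Feb 13, Feb 14, Feb 15, Feb 16, Feb 17, Feb 20, Feb 21, Feb 22 — lands on Wednesday, 2023-02-22.
The date on which the release becomes due: 2023-02-22 + 5 days = 2023-02-27.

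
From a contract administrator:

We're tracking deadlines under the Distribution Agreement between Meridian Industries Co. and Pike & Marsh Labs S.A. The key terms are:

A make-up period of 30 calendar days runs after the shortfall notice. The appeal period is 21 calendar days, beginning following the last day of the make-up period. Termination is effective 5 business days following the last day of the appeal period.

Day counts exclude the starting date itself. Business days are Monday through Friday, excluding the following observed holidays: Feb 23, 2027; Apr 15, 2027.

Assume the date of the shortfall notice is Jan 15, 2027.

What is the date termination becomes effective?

Mar 12, 2027

The last day of the make-up period: 30 calendar days after Jan 15, 2027 is Feb 14, 2027.
Adding 21 calendar days to Feb 14, 2027 gives Mar 7, 2027, which is the last day of the appeal period.
From Sunday, Mar 7, 2027, 5 business days (Mar 8, Mar 9, Mar 10, Mar 11, Mar 12, skipping weekends) brings us to Friday, Mar 12, 2027, which is the date termination becomes effective.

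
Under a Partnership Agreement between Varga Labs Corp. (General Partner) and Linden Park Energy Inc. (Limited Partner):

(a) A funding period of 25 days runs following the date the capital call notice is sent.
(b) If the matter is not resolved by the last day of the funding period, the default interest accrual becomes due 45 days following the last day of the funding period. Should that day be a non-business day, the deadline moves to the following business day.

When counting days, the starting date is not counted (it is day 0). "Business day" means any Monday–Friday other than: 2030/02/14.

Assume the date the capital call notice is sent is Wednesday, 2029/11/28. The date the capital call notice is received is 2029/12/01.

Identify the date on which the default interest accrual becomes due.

The last day of the funding period: 25 calendar days after 2029/11/28 is 2029/12/23.
Adding 45 calendar days to 2029/12/23 gives 2030/02/06, which is the date on which the default interest accrual becomes due. 2030/02/06 is a Wednesday and is not a listed holiday, so no roll-forward applies.

2030/02/06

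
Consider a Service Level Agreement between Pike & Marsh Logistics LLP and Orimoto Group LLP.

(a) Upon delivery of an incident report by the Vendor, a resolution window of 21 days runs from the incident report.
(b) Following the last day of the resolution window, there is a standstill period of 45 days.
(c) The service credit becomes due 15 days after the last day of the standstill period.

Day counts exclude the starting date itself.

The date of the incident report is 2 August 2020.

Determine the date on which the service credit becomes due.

22 October 2020

Adding 21 calendar days to 2 August 2020 gives 23 August 2020, which is the last day of the resolution window.
The last day of the standstill period: 45 calendar days after 23 August 2020 is 7 October 2020.
The date on which the service credit becomes due: 15 calendar days after 7 October 2020 is 22 October 2020.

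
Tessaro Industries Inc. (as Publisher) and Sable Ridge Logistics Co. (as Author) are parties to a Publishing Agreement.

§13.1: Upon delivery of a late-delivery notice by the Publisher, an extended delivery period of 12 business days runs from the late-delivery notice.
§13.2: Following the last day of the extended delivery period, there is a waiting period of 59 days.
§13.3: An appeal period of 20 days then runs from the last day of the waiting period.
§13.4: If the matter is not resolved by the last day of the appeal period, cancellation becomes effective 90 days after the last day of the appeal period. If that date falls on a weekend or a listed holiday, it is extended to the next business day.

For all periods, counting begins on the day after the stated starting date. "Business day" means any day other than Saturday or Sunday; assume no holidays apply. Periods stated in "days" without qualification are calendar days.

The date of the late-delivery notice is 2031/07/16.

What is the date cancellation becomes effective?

2032/01/19

The last day of the extended delivery period: counting 12 business days from Wednesday, 2031/07/16 (Jul 17, Jul 18, Jul 21, Jul 22, …, Jul 30, Jul 31, Aug 1, skipping weekends) reaches Friday, 2031/08/01.
The last day of the waiting period: 2031/08/01 + 59 days = 2031/09/29.
The last day of the appeal period: 2031/09/29 + 20 days = 2031/10/19.
The date cancellation becomes effective: 90 calendar days after 2031/10/19 is 2032/01/17. That falls on a Saturday, so it rolls to the next business day, Monday, 2032/01/19.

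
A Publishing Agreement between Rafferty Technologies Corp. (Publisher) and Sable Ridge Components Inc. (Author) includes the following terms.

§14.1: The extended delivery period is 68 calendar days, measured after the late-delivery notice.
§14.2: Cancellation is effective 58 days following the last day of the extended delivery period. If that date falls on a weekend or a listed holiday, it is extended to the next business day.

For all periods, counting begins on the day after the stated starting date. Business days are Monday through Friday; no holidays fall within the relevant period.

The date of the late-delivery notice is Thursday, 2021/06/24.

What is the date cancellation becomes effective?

The last day of the extended delivery period: 2021/06/24 + 68 days = 2021/08/31.
The date cancellation becomes effective: 2021/08/31 + 58 days = 2021/10/28. 2021/10/28 is a Thursday, so no roll-forward applies.

2021/10/28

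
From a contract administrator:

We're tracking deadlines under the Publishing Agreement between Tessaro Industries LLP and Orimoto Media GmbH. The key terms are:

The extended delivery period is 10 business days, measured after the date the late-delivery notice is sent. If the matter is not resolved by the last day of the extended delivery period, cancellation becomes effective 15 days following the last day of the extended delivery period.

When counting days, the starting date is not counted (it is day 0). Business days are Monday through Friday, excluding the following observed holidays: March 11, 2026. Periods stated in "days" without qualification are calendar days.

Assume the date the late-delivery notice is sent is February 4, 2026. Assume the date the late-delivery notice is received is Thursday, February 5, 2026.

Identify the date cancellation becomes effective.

March 5, 2026

The last day of the extended delivery period: 10 business days after Wednesday, February 4, 2026, skipping weekends — Feb 5, Feb 6, Feb 9, Feb 10, Feb 11, Feb 12, Feb 13, Feb 16, Feb 17, Feb 18 — lands on Wednesday, February 18, 2026.
The date cancellation becomes effective: February 18, 2026 + 15 days = March 5, 2026.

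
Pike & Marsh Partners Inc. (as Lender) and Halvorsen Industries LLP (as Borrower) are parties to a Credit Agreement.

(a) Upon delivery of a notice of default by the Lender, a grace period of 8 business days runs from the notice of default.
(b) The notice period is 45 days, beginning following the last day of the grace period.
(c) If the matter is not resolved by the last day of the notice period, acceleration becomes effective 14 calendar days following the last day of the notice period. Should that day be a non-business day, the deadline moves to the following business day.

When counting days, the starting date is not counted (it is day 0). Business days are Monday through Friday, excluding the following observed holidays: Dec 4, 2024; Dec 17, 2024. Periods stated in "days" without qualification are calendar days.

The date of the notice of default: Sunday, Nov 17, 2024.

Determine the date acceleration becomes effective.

From Sunday, Nov 17, 2024, 8 business days (Nov 18, Nov 19, Nov 20, Nov 21, Nov 22, Nov 25, Nov 26, Nov 27, skipping weekends) brings us to Wednesday, Nov 27, 2024, which is the last day of the grace period.
Adding 45 calendar days to Nov 27, 2024 gives Jan 11, 2025, which is the last day of the notice period.
The date acceleration becomes effective: Jan 11, 2025 + 14 days = Jan 25, 2025. That falls on a Saturday, so it rolls to the next business day, Monday, Jan 27, 2025.

Jan 27, 2025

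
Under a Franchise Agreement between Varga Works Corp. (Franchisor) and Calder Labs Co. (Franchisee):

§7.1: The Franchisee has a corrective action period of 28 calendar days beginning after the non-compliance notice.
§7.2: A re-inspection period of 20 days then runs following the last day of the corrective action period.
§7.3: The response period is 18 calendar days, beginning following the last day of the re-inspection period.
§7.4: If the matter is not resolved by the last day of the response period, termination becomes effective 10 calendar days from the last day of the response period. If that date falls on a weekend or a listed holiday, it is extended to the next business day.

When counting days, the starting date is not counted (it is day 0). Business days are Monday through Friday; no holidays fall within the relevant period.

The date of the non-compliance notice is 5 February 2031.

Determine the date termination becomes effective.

22 April 2031

The last day of the corrective action period: 5 February 2031 + 28 days = 5 March 2031.
Adding 20 calendar days to 5 March 2031 gives 25 March 2031, which is the last day of the re-inspection period.
The last day of the response period: 25 March 2031 + 18 days = 12 April 2031.
Adding 10 calendar days to 12 April 2031 gives 22 April 2031, which is the date termination becomes effective. 22 April 2031 is a Tuesday, so no roll-forward applies.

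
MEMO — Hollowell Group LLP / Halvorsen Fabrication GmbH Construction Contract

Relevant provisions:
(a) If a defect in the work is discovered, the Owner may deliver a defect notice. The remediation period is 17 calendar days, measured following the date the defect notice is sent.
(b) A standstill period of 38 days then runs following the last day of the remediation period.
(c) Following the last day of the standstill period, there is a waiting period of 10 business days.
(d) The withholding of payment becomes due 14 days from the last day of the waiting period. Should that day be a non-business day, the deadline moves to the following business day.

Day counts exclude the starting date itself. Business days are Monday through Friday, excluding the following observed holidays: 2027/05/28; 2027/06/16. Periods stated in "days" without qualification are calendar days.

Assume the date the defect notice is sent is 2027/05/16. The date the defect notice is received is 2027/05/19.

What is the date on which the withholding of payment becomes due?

2027/08/06

The last day of the remediation period: 17 calendar days after 2027/05/16 is 2027/06/02.
The last day of the standstill period: 2027/06/02 + 38 days = 2027/07/10.
From Saturday, 2027/07/10, 10 business days (Jul 12, Jul 13, Jul 14, Jul 15, Jul 16, Jul 19, Jul 20, Jul 21, Jul 22, Jul 23, skipping weekends) brings us to Friday, 2027/07/23, which is the last day of the waiting period.
The date on which the withholding of payment becomes due: 2027/07/23 + 14 days = 2027/08/06. 2027/08/06 is a Friday and is not a listed holiday, so no roll-forward applies.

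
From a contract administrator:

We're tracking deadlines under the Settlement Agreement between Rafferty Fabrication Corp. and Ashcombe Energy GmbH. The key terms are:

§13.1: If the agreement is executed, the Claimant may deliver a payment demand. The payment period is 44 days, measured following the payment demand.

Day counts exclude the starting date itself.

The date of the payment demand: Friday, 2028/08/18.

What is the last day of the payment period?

The last day of the payment period: 44 calendar days after 2028/08/18 is 2028/10/01.

2028/10/01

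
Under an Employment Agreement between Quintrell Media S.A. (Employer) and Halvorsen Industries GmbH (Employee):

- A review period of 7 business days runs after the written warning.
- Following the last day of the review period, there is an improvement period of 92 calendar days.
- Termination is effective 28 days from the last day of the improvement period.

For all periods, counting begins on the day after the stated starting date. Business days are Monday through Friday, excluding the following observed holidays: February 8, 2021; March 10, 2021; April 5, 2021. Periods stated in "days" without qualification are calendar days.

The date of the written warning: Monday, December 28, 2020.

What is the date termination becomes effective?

The last day of the review period: 7 business days after Monday, December 28, 2020, skipping weekends — Dec 29, Dec 30, Dec 31, Jan 1, Jan 4, Jan 5, Jan 6 — lands on Wednesday, January 6, 2021.
The last day of the improvement period: January 6, 2021 + 92 days = April 8, 2021.
The date termination becomes effective: April 8, 2021 + 28 days = May 6, 2021.

May 6, 2021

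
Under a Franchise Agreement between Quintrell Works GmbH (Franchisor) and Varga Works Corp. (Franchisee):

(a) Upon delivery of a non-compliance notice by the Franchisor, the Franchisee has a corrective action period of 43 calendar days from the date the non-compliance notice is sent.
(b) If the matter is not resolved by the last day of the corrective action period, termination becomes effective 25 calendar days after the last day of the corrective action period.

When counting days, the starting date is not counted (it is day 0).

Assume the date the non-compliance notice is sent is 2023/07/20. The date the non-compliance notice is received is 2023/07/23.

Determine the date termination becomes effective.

2023/09/26

The last day of the corrective action period: 43 calendar days after 2023/07/20 is 2023/09/01.
The date termination becomes effective: 25 calendar days after 2023/09/01 is 2023/09/26.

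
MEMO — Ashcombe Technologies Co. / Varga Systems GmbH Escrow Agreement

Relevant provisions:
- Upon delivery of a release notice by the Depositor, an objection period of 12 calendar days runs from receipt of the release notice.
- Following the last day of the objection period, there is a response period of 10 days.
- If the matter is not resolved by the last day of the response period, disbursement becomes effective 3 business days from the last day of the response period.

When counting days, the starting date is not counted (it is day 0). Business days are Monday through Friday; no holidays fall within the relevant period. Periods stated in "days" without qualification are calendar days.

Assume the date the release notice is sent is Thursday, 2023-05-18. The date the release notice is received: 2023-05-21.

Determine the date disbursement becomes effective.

2023-06-15

Adding 12 calendar days to 2023-05-21 gives 2023-06-02, which is the last day of the objection period.
Adding 10 calendar days to 2023-06-02 gives 2023-06-12, which is the last day of the response period.
The date disbursement becomes effective: 3 business days after Monday, 2023-06-12, skipping weekends — Jun 13, Jun 14, Jun 15 — lands on Thursday, 2023-06-15.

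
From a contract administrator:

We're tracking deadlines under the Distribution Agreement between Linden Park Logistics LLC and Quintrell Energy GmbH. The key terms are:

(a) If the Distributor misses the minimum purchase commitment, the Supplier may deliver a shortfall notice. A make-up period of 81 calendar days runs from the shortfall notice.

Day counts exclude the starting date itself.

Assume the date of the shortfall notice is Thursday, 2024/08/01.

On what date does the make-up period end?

2024/10/21

Adding 81 calendar days to 2024/08/01 gives 2024/10/21, which is the last day of the make-up period.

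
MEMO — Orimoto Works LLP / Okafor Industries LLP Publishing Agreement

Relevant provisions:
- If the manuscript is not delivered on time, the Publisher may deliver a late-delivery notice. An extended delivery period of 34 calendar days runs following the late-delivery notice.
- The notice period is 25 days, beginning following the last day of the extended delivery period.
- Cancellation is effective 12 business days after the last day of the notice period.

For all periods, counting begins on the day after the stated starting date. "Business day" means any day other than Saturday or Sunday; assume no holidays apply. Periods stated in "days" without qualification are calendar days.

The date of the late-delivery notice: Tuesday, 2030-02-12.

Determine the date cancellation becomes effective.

2030-04-30

Adding 34 calendar days to 2030-02-12 gives 2030-03-18, which is the last day of the extended delivery period.
The last day of the notice period: 25 calendar days after 2030-03-18 is 2030-04-12.
The date cancellation becomes effective: counting 12 business days from Friday, 2030-04-12 (Apr 15, Apr 16, Apr 17, Apr 18, …, Apr 26, Apr 29, Apr 30, skipping weekends) reaches Tuesday, 2030-04-30.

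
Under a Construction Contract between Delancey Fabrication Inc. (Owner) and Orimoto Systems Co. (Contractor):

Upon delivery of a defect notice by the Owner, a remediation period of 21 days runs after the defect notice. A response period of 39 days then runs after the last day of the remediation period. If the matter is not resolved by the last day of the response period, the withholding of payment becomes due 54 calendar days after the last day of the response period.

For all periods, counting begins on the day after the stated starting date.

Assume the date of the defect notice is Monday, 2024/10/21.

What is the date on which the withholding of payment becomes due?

2025/02/12

Adding 21 calendar days to 2024/10/21 gives 2024/11/11, which is the last day of the remediation period.
Adding 39 calendar days to 2024/11/11 gives 2024/12/20, which is the last day of the response period.
The date on which the withholding of payment becomes due: 2024/12/20 + 54 days = 2025/02/12.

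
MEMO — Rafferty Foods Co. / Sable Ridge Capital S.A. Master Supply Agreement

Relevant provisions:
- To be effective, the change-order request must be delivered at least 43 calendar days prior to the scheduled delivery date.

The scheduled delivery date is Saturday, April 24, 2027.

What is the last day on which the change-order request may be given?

March 12, 2027

April 24, 2027 minus 43 days is March 12, 2027.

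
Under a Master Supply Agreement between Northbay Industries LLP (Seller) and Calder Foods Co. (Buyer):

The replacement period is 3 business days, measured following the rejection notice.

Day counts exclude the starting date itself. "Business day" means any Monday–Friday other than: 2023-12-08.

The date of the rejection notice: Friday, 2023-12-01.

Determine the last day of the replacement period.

From Friday, 2023-12-01, 3 business days (Dec 4, Dec 5, Dec 6, skipping weekends) brings us to Wednesday, 2023-12-06, which is the last day of the replacement period.

2023-12-06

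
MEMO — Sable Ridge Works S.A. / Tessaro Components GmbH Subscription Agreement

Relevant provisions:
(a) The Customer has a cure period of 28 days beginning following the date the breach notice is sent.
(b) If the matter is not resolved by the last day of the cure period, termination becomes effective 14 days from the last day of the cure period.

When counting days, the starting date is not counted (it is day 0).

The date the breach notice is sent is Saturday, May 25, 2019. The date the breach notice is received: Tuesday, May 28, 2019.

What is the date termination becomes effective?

July 6, 2019

The last day of the cure period: May 25, 2019 + 28 days = June 22, 2019.
Adding 14 calendar days to June 22, 2019 gives July 6, 2019, which is the date termination becomes effective.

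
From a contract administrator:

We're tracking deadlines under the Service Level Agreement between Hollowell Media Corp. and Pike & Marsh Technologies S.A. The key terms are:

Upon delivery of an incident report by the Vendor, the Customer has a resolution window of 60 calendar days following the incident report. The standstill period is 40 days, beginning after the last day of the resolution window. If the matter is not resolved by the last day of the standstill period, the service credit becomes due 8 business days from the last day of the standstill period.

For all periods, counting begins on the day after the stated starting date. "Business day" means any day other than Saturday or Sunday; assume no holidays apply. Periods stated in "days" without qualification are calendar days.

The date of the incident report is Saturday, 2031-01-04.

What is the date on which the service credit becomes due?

2031-04-24

Adding 60 calendar days to 2031-01-04 gives 2031-03-05, which is the last day of the resolution window.
The last day of the standstill period: 2031-03-05 + 40 days = 2031-04-14.
From Monday, 2031-04-14, 8 business days (Apr 15, Apr 16, Apr 17, Apr 18, Apr 21, Apr 22, Apr 23, Apr 24, skipping weekends) brings us to Thursday, 2031-04-24, which is the date on which the service credit becomes due.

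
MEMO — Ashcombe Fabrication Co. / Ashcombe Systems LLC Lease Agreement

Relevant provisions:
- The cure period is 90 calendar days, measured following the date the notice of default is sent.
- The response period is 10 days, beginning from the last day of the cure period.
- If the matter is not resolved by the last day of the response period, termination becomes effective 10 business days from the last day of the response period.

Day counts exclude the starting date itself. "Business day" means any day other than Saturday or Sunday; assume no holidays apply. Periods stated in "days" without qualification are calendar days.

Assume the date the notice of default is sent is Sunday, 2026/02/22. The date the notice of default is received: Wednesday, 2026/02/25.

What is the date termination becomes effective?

The last day of the cure period: 2026/02/22 + 90 days = 2026/05/23.
Adding 10 calendar days to 2026/05/23 gives 2026/06/02, which is the last day of the response period.
From Tuesday, 2026/06/02, 10 business days (Jun 3, Jun 4, Jun 5, Jun 8, Jun 9, Jun 10, Jun 11, Jun 12, Jun 15, Jun 16, skipping weekends) brings us to Tuesday, 2026/06/16, which is the date termination becomes effective.

2026/06/16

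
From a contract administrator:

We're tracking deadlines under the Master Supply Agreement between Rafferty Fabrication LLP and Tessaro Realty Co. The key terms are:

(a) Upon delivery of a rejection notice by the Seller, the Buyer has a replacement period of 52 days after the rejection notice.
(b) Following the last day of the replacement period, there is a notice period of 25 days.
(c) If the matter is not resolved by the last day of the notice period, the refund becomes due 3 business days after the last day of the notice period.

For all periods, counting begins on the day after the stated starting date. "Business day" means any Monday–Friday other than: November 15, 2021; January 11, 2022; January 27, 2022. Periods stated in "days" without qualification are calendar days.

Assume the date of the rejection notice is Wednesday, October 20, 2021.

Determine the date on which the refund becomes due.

January 10, 2022

The last day of the replacement period: October 20, 2021 + 52 days = December 11, 2021.
The last day of the notice period: 25 calendar days after December 11, 2021 is January 5, 2022.
The date on which the refund becomes due: 3 business days after Wednesday, January 5, 2022, skipping weekends — Jan 6, Jan 7, Jan 10 — lands on Monday, January 10, 2022.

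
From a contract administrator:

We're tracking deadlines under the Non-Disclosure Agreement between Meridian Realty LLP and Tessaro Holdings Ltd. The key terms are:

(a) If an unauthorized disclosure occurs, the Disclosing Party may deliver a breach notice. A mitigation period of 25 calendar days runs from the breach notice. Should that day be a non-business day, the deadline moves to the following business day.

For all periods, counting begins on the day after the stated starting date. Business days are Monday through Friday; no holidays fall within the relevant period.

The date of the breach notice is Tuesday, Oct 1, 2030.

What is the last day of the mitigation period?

Oct 28, 2030

The last day of the mitigation period: 25 calendar days after Oct 1, 2030 is Oct 26, 2030. That falls on a Saturday, so it rolls to the next business day, Monday, Oct 28, 2030.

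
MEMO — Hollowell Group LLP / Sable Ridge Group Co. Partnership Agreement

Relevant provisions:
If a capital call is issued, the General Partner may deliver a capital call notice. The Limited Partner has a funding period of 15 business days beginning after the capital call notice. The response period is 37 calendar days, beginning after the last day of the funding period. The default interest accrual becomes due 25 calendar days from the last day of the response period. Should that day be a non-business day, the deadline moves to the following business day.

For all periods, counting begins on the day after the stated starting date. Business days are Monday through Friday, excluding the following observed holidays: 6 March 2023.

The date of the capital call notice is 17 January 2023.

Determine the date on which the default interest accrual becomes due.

10 April 2023

From Tuesday, 17 January 2023, 15 business days (Jan 18, Jan 19, Jan 20, Jan 23, …, Feb 3, Feb 6, Feb 7, skipping weekends) brings us to Tuesday, 7 February 2023, which is the last day of the funding period.
The last day of the response period: 37 calendar days after 7 February 2023 is 16 March 2023.
The date on which the default interest accrual becomes due: 16 March 2023 + 25 days = 10 April 2023. 10 April 2023 is a Monday and is not a listed holiday, so no roll-forward applies.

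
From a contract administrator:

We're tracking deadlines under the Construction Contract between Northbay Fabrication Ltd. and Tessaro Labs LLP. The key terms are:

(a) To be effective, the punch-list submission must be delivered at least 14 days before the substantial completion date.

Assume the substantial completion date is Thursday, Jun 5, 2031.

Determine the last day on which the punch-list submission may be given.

Counting back 14 calendar days from Jun 5, 2031 gives May 22, 2031.

May 22, 2031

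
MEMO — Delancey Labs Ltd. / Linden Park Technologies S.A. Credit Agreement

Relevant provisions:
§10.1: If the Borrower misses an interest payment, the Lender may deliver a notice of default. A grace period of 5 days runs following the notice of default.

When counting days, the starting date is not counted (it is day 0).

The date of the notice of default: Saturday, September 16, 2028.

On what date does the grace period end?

The last day of the grace period: September 16, 2028 + 5 days = September 21, 2028.

September 21, 2028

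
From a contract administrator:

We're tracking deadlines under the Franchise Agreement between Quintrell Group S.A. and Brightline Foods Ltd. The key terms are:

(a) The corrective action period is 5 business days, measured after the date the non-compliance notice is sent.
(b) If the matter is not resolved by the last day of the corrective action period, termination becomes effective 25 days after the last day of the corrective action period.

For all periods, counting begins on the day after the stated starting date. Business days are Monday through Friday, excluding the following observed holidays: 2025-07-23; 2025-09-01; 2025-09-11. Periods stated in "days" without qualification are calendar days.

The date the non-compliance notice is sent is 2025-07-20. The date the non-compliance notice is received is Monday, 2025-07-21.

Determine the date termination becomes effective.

The last day of the corrective action period: counting 5 business days from Sunday, 2025-07-20 (Jul 21, Jul 22, Jul 24, Jul 25, Jul 28, skipping weekends and the listed holiday on Jul 23) reaches Monday, 2025-07-28.
The date termination becomes effective: 25 calendar days after 2025-07-28 is 2025-08-22.

2025-08-22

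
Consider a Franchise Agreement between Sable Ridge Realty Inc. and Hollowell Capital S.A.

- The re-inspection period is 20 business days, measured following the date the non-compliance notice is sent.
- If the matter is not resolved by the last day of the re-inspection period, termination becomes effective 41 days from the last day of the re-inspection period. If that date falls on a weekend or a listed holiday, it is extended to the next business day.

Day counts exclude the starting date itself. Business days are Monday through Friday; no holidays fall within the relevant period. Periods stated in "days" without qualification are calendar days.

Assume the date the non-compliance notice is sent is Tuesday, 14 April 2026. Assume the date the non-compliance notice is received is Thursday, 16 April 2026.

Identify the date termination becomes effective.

From Tuesday, 14 April 2026, 20 business days (Apr 15, Apr 16, Apr 17, Apr 20, …, May 8, May 11, May 12, skipping weekends) brings us to Tuesday, 12 May 2026, which is the last day of the re-inspection period.
Adding 41 calendar days to 12 May 2026 gives 22 June 2026, which is the date termination becomes effective. 22 June 2026 is a Monday, so no roll-forward applies.

22 June 2026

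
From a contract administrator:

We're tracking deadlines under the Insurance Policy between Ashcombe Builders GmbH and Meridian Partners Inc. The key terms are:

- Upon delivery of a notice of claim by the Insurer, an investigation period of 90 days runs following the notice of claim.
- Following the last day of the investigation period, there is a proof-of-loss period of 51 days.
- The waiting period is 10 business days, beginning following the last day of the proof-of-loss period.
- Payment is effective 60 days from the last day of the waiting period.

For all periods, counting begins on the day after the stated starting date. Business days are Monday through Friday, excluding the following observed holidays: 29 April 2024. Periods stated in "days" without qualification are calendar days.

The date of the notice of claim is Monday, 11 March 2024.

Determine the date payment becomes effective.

12 October 2024

Adding 90 calendar days to 11 March 2024 gives 9 June 2024, which is the last day of the investigation period.
Adding 51 calendar days to 9 June 2024 gives 30 July 2024, which is the last day of the proof-of-loss period.
The last day of the waiting period: counting 10 business days from Tuesday, 30 July 2024 (Jul 31, Aug 1, Aug 2, Aug 5, Aug 6, Aug 7, Aug 8, Aug 9, Aug 12, Aug 13, skipping weekends) reaches Tuesday, 13 August 2024.
Adding 60 calendar days to 13 August 2024 gives 12 October 2024, which is the date payment becomes effective.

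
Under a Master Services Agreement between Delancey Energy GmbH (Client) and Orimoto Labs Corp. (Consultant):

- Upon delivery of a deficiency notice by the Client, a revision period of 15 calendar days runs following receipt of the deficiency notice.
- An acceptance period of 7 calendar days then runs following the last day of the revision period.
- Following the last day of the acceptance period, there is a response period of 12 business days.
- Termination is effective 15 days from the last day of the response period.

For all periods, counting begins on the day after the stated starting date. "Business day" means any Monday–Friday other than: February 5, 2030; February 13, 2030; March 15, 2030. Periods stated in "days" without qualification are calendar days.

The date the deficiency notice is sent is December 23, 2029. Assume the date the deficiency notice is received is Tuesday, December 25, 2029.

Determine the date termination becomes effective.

Adding 15 calendar days to December 25, 2029 gives January 9, 2030, which is the last day of the revision period.
The last day of the acceptance period: 7 calendar days after January 9, 2030 is January 16, 2030.
The last day of the response period: 12 business days after Wednesday, January 16, 2030, skipping weekends — Jan 17, Jan 18, Jan 21, Jan 22, …, Jan 30, Jan 31, Feb 1 — lands on Friday, February 1, 2030.
Adding 15 calendar days to February 1, 2030 gives February 16, 2030, which is the date termination becomes effective.

February 16, 2030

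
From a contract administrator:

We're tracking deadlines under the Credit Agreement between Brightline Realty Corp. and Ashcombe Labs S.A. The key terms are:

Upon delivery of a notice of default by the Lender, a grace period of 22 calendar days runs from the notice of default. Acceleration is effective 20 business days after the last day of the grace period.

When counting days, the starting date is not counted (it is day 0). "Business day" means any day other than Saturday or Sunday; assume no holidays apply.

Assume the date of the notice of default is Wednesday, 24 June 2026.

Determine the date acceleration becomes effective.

Adding 22 calendar days to 24 June 2026 gives 16 July 2026, which is the last day of the grace period.
From Thursday, 16 July 2026, 20 business days (Jul 17, Jul 20, Jul 21, Jul 22, …, Aug 11, Aug 12, Aug 13, skipping weekends) brings us to Thursday, 13 August 2026, which is the date acceleration becomes effective.

13 August 2026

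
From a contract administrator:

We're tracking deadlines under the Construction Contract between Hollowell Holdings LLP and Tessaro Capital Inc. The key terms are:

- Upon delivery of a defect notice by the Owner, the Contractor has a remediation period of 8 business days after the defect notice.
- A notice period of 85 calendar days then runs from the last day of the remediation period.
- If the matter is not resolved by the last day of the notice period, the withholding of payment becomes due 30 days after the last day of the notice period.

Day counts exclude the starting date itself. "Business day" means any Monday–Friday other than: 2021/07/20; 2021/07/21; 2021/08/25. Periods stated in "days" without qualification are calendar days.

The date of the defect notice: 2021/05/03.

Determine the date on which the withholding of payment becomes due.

From Monday, 2021/05/03, 8 business days (May 4, May 5, May 6, May 7, May 10, May 11, May 12, May 13, skipping weekends) brings us to Thursday, 2021/05/13, which is the last day of the remediation period.
Adding 85 calendar days to 2021/05/13 gives 2021/08/06, which is the last day of the notice period.
The date on which the withholding of payment becomes due: 30 calendar days after 2021/08/06 is 2021/09/05.

2021/09/05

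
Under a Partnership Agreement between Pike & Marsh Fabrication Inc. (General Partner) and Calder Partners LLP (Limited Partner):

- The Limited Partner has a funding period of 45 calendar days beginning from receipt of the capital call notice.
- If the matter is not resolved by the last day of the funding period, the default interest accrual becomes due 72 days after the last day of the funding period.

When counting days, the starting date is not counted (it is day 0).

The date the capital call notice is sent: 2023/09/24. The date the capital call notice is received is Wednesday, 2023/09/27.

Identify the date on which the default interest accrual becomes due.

2024/01/22

The last day of the funding period: 2023/09/27 + 45 days = 2023/11/11.
The date on which the default interest accrual becomes due: 72 calendar days after 2023/11/11 is 2024/01/22.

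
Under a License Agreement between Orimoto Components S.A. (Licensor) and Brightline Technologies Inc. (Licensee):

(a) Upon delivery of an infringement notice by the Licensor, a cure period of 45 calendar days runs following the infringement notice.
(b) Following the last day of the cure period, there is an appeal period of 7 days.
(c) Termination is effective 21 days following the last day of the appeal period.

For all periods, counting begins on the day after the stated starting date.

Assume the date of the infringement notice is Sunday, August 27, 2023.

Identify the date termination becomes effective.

November 8, 2023

Adding 45 calendar days to August 27, 2023 gives October 11, 2023, which is the last day of the cure period.
The last day of the appeal period: October 11, 2023 + 7 days = October 18, 2023.
The date termination becomes effective: 21 calendar days after October 18, 2023 is November 8, 2023.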